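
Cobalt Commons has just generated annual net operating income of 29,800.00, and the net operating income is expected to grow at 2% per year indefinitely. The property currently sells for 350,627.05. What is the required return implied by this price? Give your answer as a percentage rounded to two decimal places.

10.67%

D₁ = 29,800.00 × 1.02 = 30,396.0000
P = D₁/(r − g) ⇒ r = D₁/P + g = 30,396.0000/350,627.05 + 0.02 = 0.086690 + 0.02 = 0.106690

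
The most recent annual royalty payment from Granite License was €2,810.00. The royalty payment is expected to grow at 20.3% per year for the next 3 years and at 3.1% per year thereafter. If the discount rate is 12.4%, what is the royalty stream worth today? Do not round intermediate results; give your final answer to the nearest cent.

€47864.17

D_1 = 3380.43000
D_2 = 4066.65729
D_3 = 4892.18872
Terminal value at year 3: TV = D_3×(1+g_2)/(r−g_2) = 5043.84657/0.093 = 54234.90936
P_0 = D_1/(1+r)^1 + D_2/(1+r)^2 + D_3/(1+r)^3 + TV/(1+r)^3
    = 3007.50000 + 3218.88123 + 3445.11932 + 38192.66688 = 47864.16743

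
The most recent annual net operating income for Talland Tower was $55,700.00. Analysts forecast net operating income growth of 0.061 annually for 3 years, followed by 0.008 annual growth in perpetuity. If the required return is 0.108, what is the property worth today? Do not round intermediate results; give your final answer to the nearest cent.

D_1 = 59097.70000
D_2 = 62702.65970
D_3 = 66527.52194
Terminal value at year 3: TV = D_3×(1+g_2)/(r−g_2) = 67059.74212/0.1 = 670597.42117
P_0 = D_1/(1+r)^1 + D_2/(1+r)^2 + D_3/(1+r)^3 + TV/(1+r)^3
    = 53337.27437 + 51074.77266 + 48908.24349 + 492995.09441 = 646315.38492

$646315.38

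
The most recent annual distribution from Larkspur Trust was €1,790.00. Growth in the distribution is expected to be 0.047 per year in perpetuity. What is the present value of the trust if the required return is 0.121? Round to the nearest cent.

€25326.08

D₁ = D₀ × (1 + g) = €1,790.00 × 1.047 = €1,874.1300
Growing perpetuity: P = D₁ / (r − g) = €1,874.1300 / (0.121 − 0.047) = €25,326.08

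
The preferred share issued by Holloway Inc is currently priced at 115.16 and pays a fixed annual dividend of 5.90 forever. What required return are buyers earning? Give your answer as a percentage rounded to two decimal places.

5.12%

P = C/r ⇒ r = C/P = 5.90/115.16 = 0.051233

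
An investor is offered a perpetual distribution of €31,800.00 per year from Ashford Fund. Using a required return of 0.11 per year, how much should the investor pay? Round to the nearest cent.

€289090.91

Level perpetuity: PV = C / r = €31,800.00 / 0.11 = €289,090.91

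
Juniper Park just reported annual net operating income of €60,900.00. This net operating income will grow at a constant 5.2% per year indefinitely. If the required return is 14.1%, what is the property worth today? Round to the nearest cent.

€719851.69

D₁ = D₀ × (1 + g) = €60,900.00 × 1.052 = €64,066.8000
Growing perpetuity: P = D₁ / (r − g) = €64,066.8000 / (0.141 − 0.052) = €719,851.69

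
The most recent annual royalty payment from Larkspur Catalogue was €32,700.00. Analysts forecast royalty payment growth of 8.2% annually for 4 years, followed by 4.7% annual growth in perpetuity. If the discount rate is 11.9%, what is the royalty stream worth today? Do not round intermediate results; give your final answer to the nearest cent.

D_1 = 35381.40000
D_2 = 38282.67480
D_3 = 41421.85413
D_4 = 44818.44617
Terminal value at year 4: TV = D_4×(1+g_2)/(r−g_2) = 46924.91314/0.072 = 651734.90476
P_0 = D_1/(1+r)^1 + D_2/(1+r)^2 + D_3/(1+r)^3 + D_4/(1+r)^4 + TV/(1+r)^4
    = 31618.76676 + 30573.28475 + 29562.37184 + 28584.88502 + 415671.86965 = 536011.17802

€536011.18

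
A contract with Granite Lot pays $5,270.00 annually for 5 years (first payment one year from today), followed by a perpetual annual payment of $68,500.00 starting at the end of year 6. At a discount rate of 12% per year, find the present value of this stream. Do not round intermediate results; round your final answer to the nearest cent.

PV of 5-year annuity: $5,270.00 × [1 − (1+0.12)^−5] / 0.12 = 18997.17059
Perpetuity value at year 5: $68,500.00 / 0.12 = 570833.33333
PV of perpetuity: 570833.33333 / (1+0.12)^5 = 323906.16347
Total PV = 18997.17059 + 323906.16347 = 342903.33406

$342903.33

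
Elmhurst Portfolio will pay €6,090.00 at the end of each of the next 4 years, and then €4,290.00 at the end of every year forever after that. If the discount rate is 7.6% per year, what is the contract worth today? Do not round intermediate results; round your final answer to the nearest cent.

PV of 4-year annuity: €6,090.00 × [1 − (1+0.076)^−4] / 0.076 = 20351.75729
Perpetuity value at year 4: €4,290.00 / 0.076 = 56447.36842
PV of perpetuity: 56447.36842 / (1+0.076)^4 = 42110.90885
Total PV = 20351.75729 + 42110.90885 = 62462.66614

€62462.67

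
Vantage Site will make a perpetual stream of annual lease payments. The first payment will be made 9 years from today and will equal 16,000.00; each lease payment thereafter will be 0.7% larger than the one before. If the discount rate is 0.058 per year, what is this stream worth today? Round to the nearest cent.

Value at end of year 8: C₁ / (r − g) = 16,000.00 / (0.058 − 0.007) = 313,725.4902
Discount to today: PV = 313,725.4902 / (1 + 0.058)^8 = 313,725.4902 / 1.569948 = 199,831.74

199831.74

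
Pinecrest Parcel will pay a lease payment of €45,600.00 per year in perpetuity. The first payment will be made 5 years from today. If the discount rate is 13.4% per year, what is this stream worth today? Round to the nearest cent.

€205782.21

Value at end of year 4: C / r = €45,600.00 / 0.134 = €340,298.5075
Discount to today: PV = €340,298.5075 / (1 + 0.134)^4 = €340,298.5075 / 1.653683 = €205,782.21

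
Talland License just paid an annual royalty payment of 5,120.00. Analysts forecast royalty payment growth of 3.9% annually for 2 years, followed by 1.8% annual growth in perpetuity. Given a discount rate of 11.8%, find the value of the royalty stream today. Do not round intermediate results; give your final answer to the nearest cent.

54196.02

D_1 = 5319.68000
D_2 = 5527.14752
Terminal value at year 2: TV = D_2×(1+g_2)/(r−g_2) = 5626.63618/0.1 = 56266.36175
P_0 = D_1/(1+r)^1 + D_2/(1+r)^2 + TV/(1+r)^2
    = 4758.21109 + 4421.98687 + 45015.82637 = 54196.02433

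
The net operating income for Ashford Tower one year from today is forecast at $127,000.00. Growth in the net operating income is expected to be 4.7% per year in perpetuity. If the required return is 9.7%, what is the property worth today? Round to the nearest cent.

$2540000.00

Growing perpetuity: P = D₁ / (r − g) = $127,000.0000 / (0.097 − 0.047) = $2,540,000.00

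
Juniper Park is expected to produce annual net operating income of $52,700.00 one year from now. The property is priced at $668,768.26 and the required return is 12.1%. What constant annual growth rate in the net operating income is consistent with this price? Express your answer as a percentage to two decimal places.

4.22%

P = D₁/(r−g) ⇒ g = r − D₁/P = 0.121 − $52,700.00/$668,768.26 = 0.042198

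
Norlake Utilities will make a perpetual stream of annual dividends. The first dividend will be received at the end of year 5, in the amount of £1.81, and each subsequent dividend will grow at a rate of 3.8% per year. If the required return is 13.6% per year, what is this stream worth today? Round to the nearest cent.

Value at end of year 4: C₁ / (r − g) = £1.81 / (0.136 − 0.038) = £18.4694
Discount to today: PV = £18.4694 / (1 + 0.136)^4 = £18.4694 / 1.665380 = £11.09

£11.09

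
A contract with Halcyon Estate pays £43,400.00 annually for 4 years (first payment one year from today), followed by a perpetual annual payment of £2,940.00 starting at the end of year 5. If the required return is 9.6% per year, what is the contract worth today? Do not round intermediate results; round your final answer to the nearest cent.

£159996.20

PV of 4-year annuity: £43,400.00 × [1 − (1+0.096)^−4] / 0.096 = 138771.87369
Perpetuity value at year 4: £2,940.00 / 0.096 = 30625.00000
PV of perpetuity: 30625.00000 / (1+0.096)^4 = 21224.32469
Total PV = 138771.87369 + 21224.32469 = 159996.19837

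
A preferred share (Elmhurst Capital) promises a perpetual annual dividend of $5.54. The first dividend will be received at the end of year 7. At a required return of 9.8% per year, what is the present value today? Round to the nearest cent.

Value at end of year 6: C / r = $5.54 / 0.098 = $56.5306
Discount to today: PV = $56.5306 / (1 + 0.098)^6 = $56.5306 / 1.752323 = $32.26

$32.26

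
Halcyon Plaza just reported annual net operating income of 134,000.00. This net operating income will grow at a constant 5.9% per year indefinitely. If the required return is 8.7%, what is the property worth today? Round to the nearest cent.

D₁ = D₀ × (1 + g) = 134,000.00 × 1.059 = 141,906.0000
Growing perpetuity: P = D₁ / (r − g) = 141,906.0000 / (0.087 − 0.059) = 5,068,071.43

5068071.43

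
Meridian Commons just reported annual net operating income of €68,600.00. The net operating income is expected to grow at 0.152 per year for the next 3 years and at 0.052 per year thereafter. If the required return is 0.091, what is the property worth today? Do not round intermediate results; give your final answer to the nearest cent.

€2408187.55

D_1 = 79027.20000
D_2 = 91039.33440
D_3 = 104877.31323
Terminal value at year 3: TV = D_3×(1+g_2)/(r−g_2) = 110330.93352/0.039 = 2828998.29530
P_0 = D_1/(1+r)^1 + D_2/(1+r)^2 + D_3/(1+r)^3 + TV/(1+r)^3
    = 72435.56370 + 76485.58147 + 80762.04386 + 2178504.36269 = 2408187.55173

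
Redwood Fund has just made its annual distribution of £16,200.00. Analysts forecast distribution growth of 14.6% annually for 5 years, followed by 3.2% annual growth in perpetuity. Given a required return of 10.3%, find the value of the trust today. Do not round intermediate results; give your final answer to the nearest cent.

£376070.23

D_1 = 18565.20000
D_2 = 21275.71920
D_3 = 24381.97420
D_4 = 27941.74244
D_5 = 32021.23683
Terminal value at year 5: TV = D_5×(1+g_2)/(r−g_2) = 33045.91641/0.071 = 465435.44241
P_0 = D_1/(1+r)^1 + D_2/(1+r)^2 + D_3/(1+r)^3 + D_4/(1+r)^4 + D_5/(1+r)^5 + TV/(1+r)^5
    = 16831.55032 + 17487.72136 + 18169.47297 + 18877.80238 + 19613.74571 + 285089.93769 = 376070.23043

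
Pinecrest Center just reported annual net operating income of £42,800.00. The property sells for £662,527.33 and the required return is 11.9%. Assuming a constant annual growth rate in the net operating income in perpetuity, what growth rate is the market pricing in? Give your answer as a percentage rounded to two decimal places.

P = D₀(1+g)/(r−g) ⇒ P(r−g) = D₀(1+g) ⇒ g(P+D₀) = P·r − D₀
g = (P·r − D₀)/(P + D₀) = (£662,527.33×0.119 − £42,800.00) / (£662,527.33 + £42,800.00) = 0.051098

5.11%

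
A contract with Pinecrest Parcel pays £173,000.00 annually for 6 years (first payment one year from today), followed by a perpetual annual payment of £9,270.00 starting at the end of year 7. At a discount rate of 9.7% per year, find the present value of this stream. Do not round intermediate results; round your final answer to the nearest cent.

PV of 6-year annuity: £173,000.00 × [1 − (1+0.097)^−6] / 0.097 = 760130.62588
Perpetuity value at year 6: £9,270.00 / 0.097 = 95567.01031
PV of perpetuity: 95567.01031 / (1+0.097)^6 = 54836.31145
Total PV = 760130.62588 + 54836.31145 = 814966.93734

£814966.94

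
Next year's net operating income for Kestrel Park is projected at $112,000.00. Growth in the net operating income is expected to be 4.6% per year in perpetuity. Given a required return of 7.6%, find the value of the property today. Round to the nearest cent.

$3733333.33

Growing perpetuity: P = D₁ / (r − g) = $112,000.0000 / (0.076 − 0.046) = $3,733,333.33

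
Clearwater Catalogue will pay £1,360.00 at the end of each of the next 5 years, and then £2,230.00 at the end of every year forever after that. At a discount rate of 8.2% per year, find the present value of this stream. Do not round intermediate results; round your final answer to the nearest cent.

PV of 5-year annuity: £1,360.00 × [1 − (1+0.082)^−5] / 0.082 = 5401.58233
Perpetuity value at year 5: £2,230.00 / 0.082 = 27195.12195
PV of perpetuity: 27195.12195 / (1+0.082)^5 = 18338.11563
Total PV = 5401.58233 + 18338.11563 = 23739.69796

£23739.70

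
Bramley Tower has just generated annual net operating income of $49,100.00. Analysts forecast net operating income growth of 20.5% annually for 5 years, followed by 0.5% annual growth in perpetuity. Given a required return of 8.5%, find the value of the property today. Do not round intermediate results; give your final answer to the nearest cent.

D_1 = 59165.50000
D_2 = 71294.42750
D_3 = 85909.78514
D_4 = 103521.29109
D_5 = 124743.15576
Terminal value at year 5: TV = D_5×(1+g_2)/(r−g_2) = 125366.87154/0.08 = 1567085.89429
P_0 = D_1/(1+r)^1 + D_2/(1+r)^2 + D_3/(1+r)^3 + D_4/(1+r)^4 + D_5/(1+r)^5 + TV/(1+r)^5
    = 54530.41475 + 60561.42836 + 67259.46652 + 74698.30153 + 82959.86483 + 1042183.30190 = 1382192.77787

$1382192.78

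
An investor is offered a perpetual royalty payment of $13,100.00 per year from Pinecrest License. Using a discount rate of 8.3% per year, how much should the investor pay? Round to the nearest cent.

Level perpetuity: PV = C / r = $13,100.00 / 0.083 = $157,831.33

$157831.33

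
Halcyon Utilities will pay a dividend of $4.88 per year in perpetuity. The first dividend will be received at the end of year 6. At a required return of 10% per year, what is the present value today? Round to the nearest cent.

$30.30

Value at end of year 5: C / r = $4.88 / 0.1 = $48.8000
Discount to today: PV = $48.8000 / (1 + 0.1)^5 = $48.8000 / 1.610510 = $30.30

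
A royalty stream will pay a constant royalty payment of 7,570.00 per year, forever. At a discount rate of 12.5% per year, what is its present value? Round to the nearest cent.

Level perpetuity: PV = C / r = 7,570.00 / 0.125 = 60,560.00

60560.00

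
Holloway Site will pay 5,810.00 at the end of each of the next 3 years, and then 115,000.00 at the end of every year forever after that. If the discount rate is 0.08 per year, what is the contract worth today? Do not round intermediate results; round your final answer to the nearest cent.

PV of 3-year annuity: 5,810.00 × [1 − (1+0.08)^−3] / 0.08 = 14972.93350
Perpetuity value at year 3: 115,000.00 / 0.08 = 1437500.00000
PV of perpetuity: 1437500.00000 / (1+0.08)^3 = 1141133.84647
Total PV = 14972.93350 + 1141133.84647 = 1156106.77996

1156106.78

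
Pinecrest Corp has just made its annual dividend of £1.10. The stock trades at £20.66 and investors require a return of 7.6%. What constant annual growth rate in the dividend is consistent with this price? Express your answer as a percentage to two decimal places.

2.16%

P = D₀(1+g)/(r−g) ⇒ P(r−g) = D₀(1+g) ⇒ g(P+D₀) = P·r − D₀
g = (P·r − D₀)/(P + D₀) = (£20.66×0.076 − £1.10) / (£20.66 + £1.10) = 0.021607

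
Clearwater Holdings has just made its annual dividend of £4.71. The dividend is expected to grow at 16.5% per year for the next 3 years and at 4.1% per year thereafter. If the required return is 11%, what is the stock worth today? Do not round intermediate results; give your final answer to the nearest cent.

£97.73

D_1 = 5.48715
D_2 = 6.39253
D_3 = 7.44730
Terminal value at year 3: TV = D_3×(1+g_2)/(r−g_2) = 7.75264/0.069 = 112.35705
P_0 = D_1/(1+r)^1 + D_2/(1+r)^2 + D_3/(1+r)^3 + TV/(1+r)^3
    = 4.94338 + 5.18832 + 5.44540 + 82.15451 = 97.73160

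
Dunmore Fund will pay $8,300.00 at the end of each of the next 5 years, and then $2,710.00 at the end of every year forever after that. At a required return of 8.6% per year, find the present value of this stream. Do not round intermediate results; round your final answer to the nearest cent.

$53482.33

PV of 5-year annuity: $8,300.00 × [1 − (1+0.086)^−5] / 0.086 = 32621.97704
Perpetuity value at year 5: $2,710.00 / 0.086 = 31511.62791
PV of perpetuity: 31511.62791 / (1+0.086)^5 = 20860.35588
Total PV = 32621.97704 + 20860.35588 = 53482.33293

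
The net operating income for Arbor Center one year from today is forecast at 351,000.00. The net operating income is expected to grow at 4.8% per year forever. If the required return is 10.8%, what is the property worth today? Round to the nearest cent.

Growing perpetuity: P = D₁ / (r − g) = 351,000.0000 / (0.108 − 0.048) = 5,850,000.00

5850000.00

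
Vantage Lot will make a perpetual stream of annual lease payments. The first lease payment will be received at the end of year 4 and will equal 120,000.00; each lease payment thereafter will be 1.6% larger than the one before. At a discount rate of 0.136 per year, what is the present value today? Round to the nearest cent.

682126.63

Value at end of year 3: C₁ / (r − g) = 120,000.00 / (0.136 − 0.016) = 1,000,000.0000
Discount to today: PV = 1,000,000.0000 / (1 + 0.136)^3 = 1,000,000.0000 / 1.466003 = 682,126.63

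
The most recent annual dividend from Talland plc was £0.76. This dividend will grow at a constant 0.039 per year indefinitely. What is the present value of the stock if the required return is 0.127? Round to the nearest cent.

£8.97

D₁ = D₀ × (1 + g) = £0.76 × 1.039 = £0.7896
Growing perpetuity: P = D₁ / (r − g) = £0.7896 / (0.127 − 0.039) = £8.97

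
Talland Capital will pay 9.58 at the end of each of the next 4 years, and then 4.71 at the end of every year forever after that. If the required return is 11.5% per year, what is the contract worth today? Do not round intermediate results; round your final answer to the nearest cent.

55.91

PV of 4-year annuity: 9.58 × [1 − (1+0.115)^−4] / 0.115 = 29.40690
Perpetuity value at year 4: 4.71 / 0.115 = 40.95652
PV of perpetuity: 40.95652 / (1+0.115)^4 = 26.49864
Total PV = 29.40690 + 26.49864 = 55.90554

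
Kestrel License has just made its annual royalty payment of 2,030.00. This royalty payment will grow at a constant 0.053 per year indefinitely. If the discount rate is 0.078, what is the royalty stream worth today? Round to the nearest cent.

D₁ = D₀ × (1 + g) = 2,030.00 × 1.053 = 2,137.5900
Growing perpetuity: P = D₁ / (r − g) = 2,137.5900 / (0.078 − 0.053) = 85,503.60

85503.60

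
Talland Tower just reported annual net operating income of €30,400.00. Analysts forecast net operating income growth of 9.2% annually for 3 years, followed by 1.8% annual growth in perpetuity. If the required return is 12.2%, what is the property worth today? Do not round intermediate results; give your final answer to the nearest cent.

€360741.91

D_1 = 33196.80000
D_2 = 36250.90560
D_3 = 39585.98892
Terminal value at year 3: TV = D_3×(1+g_2)/(r−g_2) = 40298.53672/0.104 = 387485.92996
P_0 = D_1/(1+r)^1 + D_2/(1+r)^2 + D_3/(1+r)^3 + TV/(1+r)^3
    = 29587.16578 + 28796.06509 + 28026.11682 + 274332.56658 = 360741.91427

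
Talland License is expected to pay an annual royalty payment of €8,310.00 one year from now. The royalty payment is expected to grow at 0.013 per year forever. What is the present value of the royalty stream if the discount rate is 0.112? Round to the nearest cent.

Growing perpetuity: P = D₁ / (r − g) = €8,310.0000 / (0.112 − 0.013) = €83,939.39

€83939.39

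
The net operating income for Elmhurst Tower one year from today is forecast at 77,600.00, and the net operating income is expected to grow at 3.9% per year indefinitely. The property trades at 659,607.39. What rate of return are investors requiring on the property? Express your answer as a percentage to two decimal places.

15.66%

P = D₁/(r − g) ⇒ r = D₁/P + g = 77,600.0000/659,607.39 + 0.039 = 0.117646 + 0.039 = 0.156646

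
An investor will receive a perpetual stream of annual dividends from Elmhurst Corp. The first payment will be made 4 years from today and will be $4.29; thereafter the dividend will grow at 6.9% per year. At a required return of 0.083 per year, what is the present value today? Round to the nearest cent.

$241.24

Value at end of year 3: C₁ / (r − g) = $4.29 / (0.083 − 0.069) = $306.4286
Discount to today: PV = $306.4286 / (1 + 0.083)^3 = $306.4286 / 1.270239 = $241.24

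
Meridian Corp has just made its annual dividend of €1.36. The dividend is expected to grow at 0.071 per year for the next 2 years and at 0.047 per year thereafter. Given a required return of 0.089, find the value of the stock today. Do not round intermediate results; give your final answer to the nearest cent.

D_1 = 1.45656
D_2 = 1.55998
Terminal value at year 2: TV = D_2×(1+g_2)/(r−g_2) = 1.63329/0.042 = 38.88797
P_0 = D_1/(1+r)^1 + D_2/(1+r)^2 + TV/(1+r)^2
    = 1.33752 + 1.31541 + 32.79136 = 35.44430

€35.44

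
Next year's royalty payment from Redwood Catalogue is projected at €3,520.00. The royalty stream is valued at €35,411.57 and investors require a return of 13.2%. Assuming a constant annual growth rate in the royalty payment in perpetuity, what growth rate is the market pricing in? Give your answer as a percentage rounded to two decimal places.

P = D₁/(r−g) ⇒ g = r − D₁/P = 0.132 − €3,520.00/€35,411.57 = 0.032597

3.26%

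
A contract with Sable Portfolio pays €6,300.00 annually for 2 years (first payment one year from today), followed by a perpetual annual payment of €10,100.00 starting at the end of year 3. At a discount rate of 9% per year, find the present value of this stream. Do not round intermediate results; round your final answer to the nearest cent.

PV of 2-year annuity: €6,300.00 × [1 − (1+0.09)^−2] / 0.09 = 11082.40047
Perpetuity value at year 2: €10,100.00 / 0.09 = 112222.22222
PV of perpetuity: 112222.22222 / (1+0.09)^2 = 94455.19924
Total PV = 11082.40047 + 94455.19924 = 105537.59972

€105537.60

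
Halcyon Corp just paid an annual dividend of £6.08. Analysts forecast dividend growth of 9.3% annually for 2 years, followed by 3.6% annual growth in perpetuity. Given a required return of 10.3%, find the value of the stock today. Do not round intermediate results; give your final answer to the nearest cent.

£104.31

D_1 = 6.64544
D_2 = 7.26347
Terminal value at year 2: TV = D_2×(1+g_2)/(r−g_2) = 7.52495/0.067 = 112.31270
P_0 = D_1/(1+r)^1 + D_2/(1+r)^2 + TV/(1+r)^2
    = 6.02488 + 5.97025 + 92.31618 = 104.31131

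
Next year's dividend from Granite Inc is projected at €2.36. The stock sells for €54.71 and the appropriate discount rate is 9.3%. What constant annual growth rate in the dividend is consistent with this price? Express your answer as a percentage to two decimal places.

4.99%

P = D₁/(r−g) ⇒ g = r − D₁/P = 0.093 − €2.36/€54.71 = 0.049863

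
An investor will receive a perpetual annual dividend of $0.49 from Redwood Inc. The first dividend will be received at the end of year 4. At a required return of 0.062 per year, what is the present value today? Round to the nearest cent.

Value at end of year 3: C / r = $0.49 / 0.062 = $7.9032
Discount to today: PV = $7.9032 / (1 + 0.062)^3 = $7.9032 / 1.197770 = $6.60

$6.60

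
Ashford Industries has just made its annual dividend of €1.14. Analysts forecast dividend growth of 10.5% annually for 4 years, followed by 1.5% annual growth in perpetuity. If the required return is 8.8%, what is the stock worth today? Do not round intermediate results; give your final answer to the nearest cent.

D_1 = 1.25970
D_2 = 1.39197
D_3 = 1.53813
D_4 = 1.69963
Terminal value at year 4: TV = D_4×(1+g_2)/(r−g_2) = 1.72512/0.073 = 23.63182
P_0 = D_1/(1+r)^1 + D_2/(1+r)^2 + D_3/(1+r)^3 + D_4/(1+r)^4 + TV/(1+r)^4
    = 1.15781 + 1.17590 + 1.19428 + 1.21294 + 16.86481 = 21.60574

€21.61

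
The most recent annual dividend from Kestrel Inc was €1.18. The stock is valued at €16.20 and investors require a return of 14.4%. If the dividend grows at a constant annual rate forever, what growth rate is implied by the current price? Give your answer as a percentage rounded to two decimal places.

P = D₀(1+g)/(r−g) ⇒ P(r−g) = D₀(1+g) ⇒ g(P+D₀) = P·r − D₀
g = (P·r − D₀)/(P + D₀) = (€16.20×0.144 − €1.18) / (€16.20 + €1.18) = 0.066329

6.63%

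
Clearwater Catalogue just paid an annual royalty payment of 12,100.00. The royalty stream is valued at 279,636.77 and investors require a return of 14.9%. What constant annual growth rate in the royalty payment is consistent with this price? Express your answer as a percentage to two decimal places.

P = D₀(1+g)/(r−g) ⇒ P(r−g) = D₀(1+g) ⇒ g(P+D₀) = P·r − D₀
g = (P·r − D₀)/(P + D₀) = (279,636.77×0.149 − 12,100.00) / (279,636.77 + 12,100.00) = 0.101344

10.13%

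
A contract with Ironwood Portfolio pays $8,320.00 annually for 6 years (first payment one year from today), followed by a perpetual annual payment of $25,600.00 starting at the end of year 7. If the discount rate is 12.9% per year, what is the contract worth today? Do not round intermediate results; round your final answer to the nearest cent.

PV of 6-year annuity: $8,320.00 × [1 − (1+0.129)^−6] / 0.129 = 33352.44144
Perpetuity value at year 6: $25,600.00 / 0.129 = 198449.61240
PV of perpetuity: 198449.61240 / (1+0.129)^6 = 95826.71565
Total PV = 33352.44144 + 95826.71565 = 129179.15709

$129179.16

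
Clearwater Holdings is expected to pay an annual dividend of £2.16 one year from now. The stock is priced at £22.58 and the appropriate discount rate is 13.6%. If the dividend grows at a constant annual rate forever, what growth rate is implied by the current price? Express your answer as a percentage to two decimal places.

P = D₁/(r−g) ⇒ g = r − D₁/P = 0.136 − £2.16/£22.58 = 0.040340

4.03%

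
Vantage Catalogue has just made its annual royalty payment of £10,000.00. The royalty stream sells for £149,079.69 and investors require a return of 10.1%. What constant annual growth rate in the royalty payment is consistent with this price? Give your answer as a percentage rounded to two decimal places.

3.18%

P = D₀(1+g)/(r−g) ⇒ P(r−g) = D₀(1+g) ⇒ g(P+D₀) = P·r − D₀
g = (P·r − D₀)/(P + D₀) = (£149,079.69×0.101 − £10,000.00) / (£149,079.69 + £10,000.00) = 0.031789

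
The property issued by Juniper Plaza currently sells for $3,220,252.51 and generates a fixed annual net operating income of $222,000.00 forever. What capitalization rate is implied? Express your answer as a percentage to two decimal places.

P = C/r ⇒ r = C/P = $222,000.00/$3,220,252.51 = 0.068939

6.89%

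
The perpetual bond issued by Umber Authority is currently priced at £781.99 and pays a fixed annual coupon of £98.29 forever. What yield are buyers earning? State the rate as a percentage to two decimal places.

12.57%

P = C/r ⇒ r = C/P = £98.29/£781.99 = 0.125692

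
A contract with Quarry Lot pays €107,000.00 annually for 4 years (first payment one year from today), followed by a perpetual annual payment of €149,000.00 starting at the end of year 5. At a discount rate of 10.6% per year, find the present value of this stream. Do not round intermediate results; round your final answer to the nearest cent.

PV of 4-year annuity: €107,000.00 × [1 − (1+0.106)^−4] / 0.106 = 334816.77033
Perpetuity value at year 4: €149,000.00 / 0.106 = 1405660.37736
PV of perpetuity: 1405660.37736 / (1+0.106)^4 = 939420.20185
Total PV = 334816.77033 + 939420.20185 = 1274236.97218

€1274236.97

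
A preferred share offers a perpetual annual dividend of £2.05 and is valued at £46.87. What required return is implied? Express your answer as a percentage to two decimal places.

P = C/r ⇒ r = C/P = £2.05/£46.87 = 0.043738

4.37%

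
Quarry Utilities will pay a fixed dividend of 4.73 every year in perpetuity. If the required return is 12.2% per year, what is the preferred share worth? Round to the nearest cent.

Level perpetuity: PV = C / r = 4.73 / 0.122 = 38.77

38.77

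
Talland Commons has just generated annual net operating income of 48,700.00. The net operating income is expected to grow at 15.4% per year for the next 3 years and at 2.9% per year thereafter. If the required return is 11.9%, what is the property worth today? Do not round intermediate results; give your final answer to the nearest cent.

766132.98

D_1 = 56199.80000
D_2 = 64854.56920
D_3 = 74842.17286
Terminal value at year 3: TV = D_3×(1+g_2)/(r−g_2) = 77012.59587/0.09 = 855695.50966
P_0 = D_1/(1+r)^1 + D_2/(1+r)^2 + D_3/(1+r)^3 + TV/(1+r)^3
    = 50223.23503 + 51794.11370 + 53414.12619 + 610701.50943 = 766132.98434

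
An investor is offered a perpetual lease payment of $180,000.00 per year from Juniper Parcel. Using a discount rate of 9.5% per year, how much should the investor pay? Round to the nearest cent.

$1894736.84

Level perpetuity: PV = C / r = $180,000.00 / 0.095 = $1,894,736.84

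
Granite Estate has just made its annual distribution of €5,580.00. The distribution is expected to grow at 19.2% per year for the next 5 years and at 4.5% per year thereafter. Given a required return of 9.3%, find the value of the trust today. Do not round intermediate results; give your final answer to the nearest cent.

D_1 = 6651.36000
D_2 = 7928.42112
D_3 = 9450.67798
D_4 = 11265.20815
D_5 = 13428.12811
Terminal value at year 5: TV = D_5×(1+g_2)/(r−g_2) = 14032.39388/0.048 = 292341.53907
P_0 = D_1/(1+r)^1 + D_2/(1+r)^2 + D_3/(1+r)^3 + D_4/(1+r)^4 + D_5/(1+r)^5 + TV/(1+r)^5
    = 6085.41629 + 6636.61136 + 7237.73169 + 7893.29934 + 8608.24594 + 187408.68756 = 223869.99217

€223869.99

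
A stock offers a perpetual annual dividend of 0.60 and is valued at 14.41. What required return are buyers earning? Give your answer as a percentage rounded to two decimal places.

4.16%

P = C/r ⇒ r = C/P = 0.60/14.41 = 0.041638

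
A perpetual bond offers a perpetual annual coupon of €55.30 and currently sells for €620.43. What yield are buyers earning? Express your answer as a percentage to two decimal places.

8.91%

P = C/r ⇒ r = C/P = €55.30/€620.43 = 0.089132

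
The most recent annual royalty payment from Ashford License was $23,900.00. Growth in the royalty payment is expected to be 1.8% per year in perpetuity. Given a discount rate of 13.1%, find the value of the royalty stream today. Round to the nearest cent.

$215311.50

D₁ = D₀ × (1 + g) = $23,900.00 × 1.018 = $24,330.2000
Growing perpetuity: P = D₁ / (r − g) = $24,330.2000 / (0.131 − 0.018) = $215,311.50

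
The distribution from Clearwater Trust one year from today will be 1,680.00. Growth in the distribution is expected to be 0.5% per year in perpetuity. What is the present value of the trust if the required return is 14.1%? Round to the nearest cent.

12352.94

Growing perpetuity: P = D₁ / (r − g) = 1,680.0000 / (0.141 − 0.005) = 12,352.94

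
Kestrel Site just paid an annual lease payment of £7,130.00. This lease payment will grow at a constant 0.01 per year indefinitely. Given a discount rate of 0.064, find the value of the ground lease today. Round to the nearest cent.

D₁ = D₀ × (1 + g) = £7,130.00 × 1.01 = £7,201.3000
Growing perpetuity: P = D₁ / (r − g) = £7,201.3000 / (0.064 − 0.01) = £133,357.41

£133357.41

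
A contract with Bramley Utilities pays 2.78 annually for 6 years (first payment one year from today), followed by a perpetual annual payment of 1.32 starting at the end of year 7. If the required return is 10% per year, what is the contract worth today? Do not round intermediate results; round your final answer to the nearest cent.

19.56

PV of 6-year annuity: 2.78 × [1 − (1+0.1)^−6] / 0.1 = 12.10762
Perpetuity value at year 6: 1.32 / 0.1 = 13.20000
PV of perpetuity: 13.20000 / (1+0.1)^6 = 7.45106
Total PV = 12.10762 + 7.45106 = 19.55868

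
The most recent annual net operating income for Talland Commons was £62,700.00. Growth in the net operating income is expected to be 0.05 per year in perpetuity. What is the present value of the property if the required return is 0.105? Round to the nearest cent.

D₁ = D₀ × (1 + g) = £62,700.00 × 1.05 = £65,835.0000
Growing perpetuity: P = D₁ / (r − g) = £65,835.0000 / (0.105 − 0.05) = £1,197,000.00

£1197000.00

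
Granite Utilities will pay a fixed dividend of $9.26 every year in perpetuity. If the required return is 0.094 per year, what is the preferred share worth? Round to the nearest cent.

Level perpetuity: PV = C / r = $9.26 / 0.094 = $98.51

$98.51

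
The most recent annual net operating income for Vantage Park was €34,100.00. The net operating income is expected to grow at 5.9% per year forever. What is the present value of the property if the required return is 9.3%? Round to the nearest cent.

€1062114.71

D₁ = D₀ × (1 + g) = €34,100.00 × 1.059 = €36,111.9000
Growing perpetuity: P = D₁ / (r − g) = €36,111.9000 / (0.093 − 0.059) = €1,062,114.71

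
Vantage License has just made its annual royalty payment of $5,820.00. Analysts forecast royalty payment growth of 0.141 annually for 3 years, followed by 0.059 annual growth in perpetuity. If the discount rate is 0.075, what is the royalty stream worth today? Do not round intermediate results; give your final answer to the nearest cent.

$480299.99

D_1 = 6640.62000
D_2 = 7576.94742
D_3 = 8645.29701
Terminal value at year 3: TV = D_3×(1+g_2)/(r−g_2) = 9155.36953/0.016 = 572210.59560
P_0 = D_1/(1+r)^1 + D_2/(1+r)^2 + D_3/(1+r)^3 + TV/(1+r)^3
    = 6177.32093 + 6556.57970 + 6959.12320 + 460606.96691 = 480299.99075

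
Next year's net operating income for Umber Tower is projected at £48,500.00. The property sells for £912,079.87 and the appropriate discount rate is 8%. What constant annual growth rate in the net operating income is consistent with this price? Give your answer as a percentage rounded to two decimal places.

P = D₁/(r−g) ⇒ g = r − D₁/P = 0.08 − £48,500.00/£912,079.87 = 0.026825

2.68%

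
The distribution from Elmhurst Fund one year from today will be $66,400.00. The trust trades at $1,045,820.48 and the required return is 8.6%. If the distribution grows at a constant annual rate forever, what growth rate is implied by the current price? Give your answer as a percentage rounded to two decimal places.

P = D₁/(r−g) ⇒ g = r − D₁/P = 0.086 − $66,400.00/$1,045,820.48 = 0.022509

2.25%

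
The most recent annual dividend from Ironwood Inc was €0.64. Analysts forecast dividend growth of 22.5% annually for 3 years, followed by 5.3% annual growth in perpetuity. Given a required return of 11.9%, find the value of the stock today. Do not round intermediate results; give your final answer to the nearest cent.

€15.70

D_1 = 0.78400
D_2 = 0.96040
D_3 = 1.17649
Terminal value at year 3: TV = D_3×(1+g_2)/(r−g_2) = 1.23884/0.066 = 18.77036
P_0 = D_1/(1+r)^1 + D_2/(1+r)^2 + D_3/(1+r)^3 + TV/(1+r)^3
    = 0.70063 + 0.76699 + 0.83965 + 13.39622 = 15.70349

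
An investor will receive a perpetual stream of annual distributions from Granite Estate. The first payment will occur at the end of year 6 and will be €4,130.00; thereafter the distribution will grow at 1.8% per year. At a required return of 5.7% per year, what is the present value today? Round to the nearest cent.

Value at end of year 5: C₁ / (r − g) = €4,130.00 / (0.057 − 0.018) = €105,897.4359
Discount to today: PV = €105,897.4359 / (1 + 0.057)^5 = €105,897.4359 / 1.319395 = €80,262.10

€80262.10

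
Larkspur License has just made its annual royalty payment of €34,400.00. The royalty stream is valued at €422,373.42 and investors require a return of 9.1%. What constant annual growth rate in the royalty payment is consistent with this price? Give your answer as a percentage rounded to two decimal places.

0.88%

P = D₀(1+g)/(r−g) ⇒ P(r−g) = D₀(1+g) ⇒ g(P+D₀) = P·r − D₀
g = (P·r − D₀)/(P + D₀) = (€422,373.42×0.091 − €34,400.00) / (€422,373.42 + €34,400.00) = 0.008836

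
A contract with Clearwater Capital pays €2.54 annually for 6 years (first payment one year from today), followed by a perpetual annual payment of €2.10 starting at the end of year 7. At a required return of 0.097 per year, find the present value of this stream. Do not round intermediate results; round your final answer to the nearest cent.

€23.58

PV of 6-year annuity: €2.54 × [1 − (1+0.097)^−6] / 0.097 = 11.16030
Perpetuity value at year 6: €2.10 / 0.097 = 21.64948
PV of perpetuity: 21.64948 / (1+0.097)^6 = 12.42247
Total PV = 11.16030 + 12.42247 = 23.58276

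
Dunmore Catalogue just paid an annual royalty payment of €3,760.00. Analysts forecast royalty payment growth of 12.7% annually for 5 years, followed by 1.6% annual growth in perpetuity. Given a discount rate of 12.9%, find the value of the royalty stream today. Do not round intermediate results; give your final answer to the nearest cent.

€52208.67

D_1 = 4237.52000
D_2 = 4775.68504
D_3 = 5382.19704
D_4 = 6065.73606
D_5 = 6836.08454
Terminal value at year 5: TV = D_5×(1+g_2)/(r−g_2) = 6945.46190/0.113 = 61464.26458
P_0 = D_1/(1+r)^1 + D_2/(1+r)^2 + D_3/(1+r)^3 + D_4/(1+r)^4 + D_5/(1+r)^5 + TV/(1+r)^5
    = 3753.33924 + 3746.69028 + 3740.05309 + 3733.42767 + 3726.81398 + 33508.34513 = 52208.66938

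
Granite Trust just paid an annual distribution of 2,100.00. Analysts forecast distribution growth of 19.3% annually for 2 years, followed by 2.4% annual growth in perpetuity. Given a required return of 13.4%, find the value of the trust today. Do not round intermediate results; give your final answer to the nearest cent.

26169.68

D_1 = 2505.30000
D_2 = 2988.82290
Terminal value at year 2: TV = D_2×(1+g_2)/(r−g_2) = 3060.55465/0.11 = 27823.22409
P_0 = D_1/(1+r)^1 + D_2/(1+r)^2 + TV/(1+r)^2
    = 2209.25926 + 2324.20308 + 21636.21779 = 26169.68013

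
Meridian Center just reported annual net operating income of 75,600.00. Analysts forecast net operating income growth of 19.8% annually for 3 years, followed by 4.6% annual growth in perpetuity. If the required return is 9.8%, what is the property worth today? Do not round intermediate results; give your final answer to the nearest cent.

2245888.21

D_1 = 90568.80000
D_2 = 108501.42240
D_3 = 129984.70404
Terminal value at year 3: TV = D_3×(1+g_2)/(r−g_2) = 135964.00042/0.052 = 2614692.31578
P_0 = D_1/(1+r)^1 + D_2/(1+r)^2 + D_3/(1+r)^3 + TV/(1+r)^3
    = 82485.24590 + 89997.56338 + 98194.06278 + 1975211.33969 = 2245888.21174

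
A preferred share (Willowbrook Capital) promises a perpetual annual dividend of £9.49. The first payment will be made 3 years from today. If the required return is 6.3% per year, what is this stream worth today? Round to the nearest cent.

Value at end of year 2: C / r = £9.49 / 0.063 = £150.6349
Discount to today: PV = £150.6349 / (1 + 0.063)^2 = £150.6349 / 1.129969 = £133.31

£133.31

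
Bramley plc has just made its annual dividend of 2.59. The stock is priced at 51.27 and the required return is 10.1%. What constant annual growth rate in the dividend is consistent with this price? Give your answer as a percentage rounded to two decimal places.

4.81%

P = D₀(1+g)/(r−g) ⇒ P(r−g) = D₀(1+g) ⇒ g(P+D₀) = P·r − D₀
g = (P·r − D₀)/(P + D₀) = (51.27×0.101 − 2.59) / (51.27 + 2.59) = 0.048056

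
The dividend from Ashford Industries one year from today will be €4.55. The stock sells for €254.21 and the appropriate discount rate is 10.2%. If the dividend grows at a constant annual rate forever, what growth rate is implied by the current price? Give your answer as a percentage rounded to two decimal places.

8.41%

P = D₁/(r−g) ⇒ g = r − D₁/P = 0.102 − €4.55/€254.21 = 0.084101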